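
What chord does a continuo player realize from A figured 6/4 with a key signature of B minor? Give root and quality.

The figures 6/4 indicate a triad in second inversion.
In second inversion the root lies a fourth above the bass: a fourth above A in B minor is D.
The chord tones are A, D, F#, giving D major.

D major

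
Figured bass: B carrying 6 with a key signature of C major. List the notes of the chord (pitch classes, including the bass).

The written figures 6 are shorthand for 6/3: the 3 is implied.
A third above B in this key is D.
A sixth above B in this key is G.
Together with the bass B, this spells G major in first inversion.

B, D, G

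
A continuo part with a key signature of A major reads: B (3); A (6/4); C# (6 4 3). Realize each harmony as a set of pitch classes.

B, D, F# | A, D, F# | C#, E, F#, A

B (5/3): B, D, F#.
A (6/4): A, D, F#.
C# (6/4/3): C#, E, F#, A.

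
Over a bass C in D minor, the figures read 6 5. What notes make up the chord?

The written figures 6 5 are shorthand for 6/5/3: the 3 is implied.
A third above C in this key is E.
A fifth above C in this key is G.
A sixth above C in this key is A.
Together with the bass C, this spells A minor seventh in first inversion.

C, E, G, A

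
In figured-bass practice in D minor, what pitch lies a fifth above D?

Counting 4 letter steps above D lands on A; in D minor, that letter is A.

A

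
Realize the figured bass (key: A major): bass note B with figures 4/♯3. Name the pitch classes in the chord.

B, D#, E, G#

The written figures 4/♯3 are shorthand for 6/4/3: the 6 is implied.
A third above B in this key is D, raised to D# by the sharp.
A fourth above B in this key is E.
A sixth above B in this key is G#.
Together with the bass B, this spells E major seventh in second inversion.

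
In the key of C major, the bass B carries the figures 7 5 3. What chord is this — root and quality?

B half-diminished seventh

The figures 7 5 3 indicate a seventh chord in root position.
In root position the bass is the root, so the root is B.
The chord tones are B, D, F, A, giving B half-diminished seventh.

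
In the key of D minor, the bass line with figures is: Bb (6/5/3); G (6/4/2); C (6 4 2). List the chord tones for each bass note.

Bb, D, F, G | G, A, C, E | C, D, F, A

Bb (6/5/3): Bb, D, F, G.
G (6/4/2): G, A, C, E.
C (6/4/2): C, D, F, A.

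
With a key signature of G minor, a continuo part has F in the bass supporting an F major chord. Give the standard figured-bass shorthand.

no figures

F is the root of F major, so the chord is in root position.
A triad in root position is figured 5/3, conventionally abbreviated (no figures — root-position triad).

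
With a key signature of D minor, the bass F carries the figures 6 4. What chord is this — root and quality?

Bb major

The figures 6 4 indicate a triad in second inversion.
In second inversion the root lies a fourth above the bass: a fourth above F in D minor is Bb.
The chord tones are F, Bb, D, giving Bb major.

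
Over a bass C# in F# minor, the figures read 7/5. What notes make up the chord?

C#, E, G#, B

The written figures 7/5 are shorthand for 7/5/3: the 3 is implied.
A third above C# in this key is E.
A fifth above C# in this key is G#.
A seventh above C# in this key is B.
Together with the bass C#, this spells C# minor seventh in root position.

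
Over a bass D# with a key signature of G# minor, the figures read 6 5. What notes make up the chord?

D#, F#, A#, B

The written figures 6 5 are shorthand for 6/5/3: the 3 is implied.
A third above D# in this key is F#.
A fifth above D# in this key is A#.
A sixth above D# in this key is B.
Together with the bass D#, this spells B major seventh in first inversion.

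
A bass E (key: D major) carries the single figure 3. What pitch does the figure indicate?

Counting 2 letter steps above E lands on G; in D major, that letter is G.

G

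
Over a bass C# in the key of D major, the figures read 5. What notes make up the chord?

The written figures 5 are shorthand for 5/3: the 3 is implied.
A third above C# in this key is E.
A fifth above C# in this key is G.
Together with the bass C#, this spells C# diminished in root position.

C#, E, G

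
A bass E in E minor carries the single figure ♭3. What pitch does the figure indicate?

Counting 2 letter steps above E lands on G; in E minor, that letter is G.
The b3 figure lowers it a semitone, giving Gb.

Gb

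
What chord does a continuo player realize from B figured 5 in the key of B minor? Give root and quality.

The figures 5 indicate a triad in root position.
In root position the bass is the root, so the root is B.
The chord tones are B, D, F#, giving B minor.

B minor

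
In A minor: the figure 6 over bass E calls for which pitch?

Counting 5 letter steps above E lands on C; in A minor, that letter is C.

C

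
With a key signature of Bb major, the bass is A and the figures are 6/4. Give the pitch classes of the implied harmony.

A fourth above A in this key is D.
A sixth above A in this key is F.
Together with the bass A, this spells D minor in second inversion.

A, D, F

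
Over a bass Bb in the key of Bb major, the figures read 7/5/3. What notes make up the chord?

Bb, D, F, A

A third above Bb in this key is D.
A fifth above Bb in this key is F.
A seventh above Bb in this key is A.
Together with the bass Bb, this spells Bb major seventh in root position.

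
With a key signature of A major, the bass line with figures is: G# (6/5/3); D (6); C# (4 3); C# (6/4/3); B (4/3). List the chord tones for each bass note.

G# (6/5/3): G#, B, D, E.
D (6/3): D, F#, B.
C# (6/4/3): C#, E, F#, A.
C# (6/4/3): C#, E, F#, A.
B (6/4/3): B, D, E, G#.

G#, B, D, E | D, F#, B | C#, E, F#, A | C#, E, F#, A | B, D, E, G#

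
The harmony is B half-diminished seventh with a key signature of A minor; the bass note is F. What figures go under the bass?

F is the fifth of B half-diminished seventh, so the chord is in second inversion.
A seventh chord in second inversion is figured 6/4/3, conventionally abbreviated 4/3.

4/3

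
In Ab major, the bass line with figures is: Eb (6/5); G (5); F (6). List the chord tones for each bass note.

Eb (6/5/3): Eb, G, Bb, C.
G (5/3): G, Bb, Db.
F (6/3): F, Ab, Db.

Eb, G, Bb, C | G, Bb, Db | F, Ab, Db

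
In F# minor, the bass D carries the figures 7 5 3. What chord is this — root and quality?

D major seventh

The figures 7 5 3 indicate a seventh chord in root position.
In root position the bass is the root, so the root is D.
The chord tones are D, F#, A, C#, giving D major seventh.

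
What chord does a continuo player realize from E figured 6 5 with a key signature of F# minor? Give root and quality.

C# minor seventh

The figures 6 5 indicate a seventh chord in first inversion.
In first inversion the root lies a sixth above the bass: a sixth above E in F# minor is C#.
The chord tones are E, G#, B, C#, giving C# minor seventh.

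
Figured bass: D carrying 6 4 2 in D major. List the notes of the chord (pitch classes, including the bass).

D, E, G, B

A second above D in this key is E.
A fourth above D in this key is G.
A sixth above D in this key is B.
Together with the bass D, this spells E minor seventh in third inversion.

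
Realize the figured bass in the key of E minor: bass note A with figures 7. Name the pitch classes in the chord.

The written figures 7 are shorthand for 7/5/3: the 5/3 are implied.
A third above A in this key is C.
A fifth above A in this key is E.
A seventh above A in this key is G.
Together with the bass A, this spells A minor seventh in root position.

A, C, E, G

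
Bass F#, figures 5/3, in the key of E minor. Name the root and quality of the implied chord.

F# diminished

The figures 5/3 indicate a triad in root position.
In root position the bass is the root, so the root is F#.
The chord tones are F#, A, C, giving F# diminished.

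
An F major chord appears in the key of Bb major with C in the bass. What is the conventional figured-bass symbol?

C is the fifth of F major, so the chord is in second inversion.
A triad in second inversion is figured 6/4, conventionally abbreviated 6/4.

6/4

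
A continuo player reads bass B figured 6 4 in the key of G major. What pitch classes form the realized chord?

A fourth above B in this key is E.
A sixth above B in this key is G.
Together with the bass B, this spells E minor in second inversion.

B, E, G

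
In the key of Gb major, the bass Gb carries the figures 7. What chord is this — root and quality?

The figures 7 indicate a seventh chord in root position.
In root position the bass is the root, so the root is Gb.
The chord tones are Gb, Bb, Db, F, giving Gb major seventh.

Gb major seventh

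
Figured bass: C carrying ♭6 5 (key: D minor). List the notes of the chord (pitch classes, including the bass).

C, E, G, Ab

The written figures ♭6 5 are shorthand for 6/5/3: the 3 is implied.
A third above C in this key is E.
A fifth above C in this key is G.
A sixth above C in this key is A, lowered to Ab by the flat.
Together with the bass C, this spells Ab augmented major seventh in first inversion.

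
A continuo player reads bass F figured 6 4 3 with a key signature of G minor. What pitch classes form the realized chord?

F, A, Bb, D

A third above F in this key is A.
A fourth above F in this key is Bb.
A sixth above F in this key is D.
Together with the bass F, this spells Bb major seventh in second inversion.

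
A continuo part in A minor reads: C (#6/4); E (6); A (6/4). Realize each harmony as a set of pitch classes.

C, F, A# | E, G, C | A, D, F

C (#6/4): C, F, A#.
E (6/3): E, G, C.
A (6/4): A, D, F.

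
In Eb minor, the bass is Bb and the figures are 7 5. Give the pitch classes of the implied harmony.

The written figures 7 5 are shorthand for 7/5/3: the 3 is implied.
A third above Bb in this key is Db.
A fifth above Bb in this key is F.
A seventh above Bb in this key is Ab.
Together with the bass Bb, this spells Bb minor seventh in root position.

Bb, Db, F, Ab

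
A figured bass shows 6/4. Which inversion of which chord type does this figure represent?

Intervals of 6/4 above the bass form a triad; the bass is the fifth, so this is second inversion.

triad, second inversion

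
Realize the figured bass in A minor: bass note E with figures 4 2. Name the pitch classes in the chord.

E, F, A, C

The written figures 4 2 are shorthand for 6/4/2: the 6 is implied.
A second above E in this key is F.
A fourth above E in this key is A.
A sixth above E in this key is C.
Together with the bass E, this spells F major seventh in third inversion.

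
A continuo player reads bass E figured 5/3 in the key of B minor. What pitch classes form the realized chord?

E, G, B

A third above E in this key is G.
A fifth above E in this key is B.
Together with the bass E, this spells E minor in root position.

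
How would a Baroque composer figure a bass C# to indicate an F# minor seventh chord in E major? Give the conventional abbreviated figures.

C# is the fifth of F# minor seventh, so the chord is in second inversion.
A seventh chord in second inversion is figured 6/4/3, conventionally abbreviated 4/3.

4/3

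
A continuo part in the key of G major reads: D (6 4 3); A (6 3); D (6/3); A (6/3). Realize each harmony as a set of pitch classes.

D (6/4/3): D, F#, G, B.
A (6/3): A, C, F#.
D (6/3): D, F#, B.
A (6/3): A, C, F#.

D, F#, G, B | A, C, F# | D, F#, B | A, C, F#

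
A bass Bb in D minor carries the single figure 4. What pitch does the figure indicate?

Counting 3 letter steps above Bb lands on E; in D minor, that letter is E.

E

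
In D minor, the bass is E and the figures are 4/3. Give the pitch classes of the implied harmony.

E, G, A, C

The written figures 4/3 are shorthand for 6/4/3: the 6 is implied.
A third above E in this key is G.
A fourth above E in this key is A.
A sixth above E in this key is C.
Together with the bass E, this spells A minor seventh in second inversion.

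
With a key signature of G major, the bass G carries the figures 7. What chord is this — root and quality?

The figures 7 indicate a seventh chord in root position.
In root position the bass is the root, so the root is G.
The chord tones are G, B, D, F#, giving G major seventh.

G major seventh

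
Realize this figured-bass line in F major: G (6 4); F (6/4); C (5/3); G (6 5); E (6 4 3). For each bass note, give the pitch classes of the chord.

G (6/4): G, C, E.
F (6/4): F, Bb, D.
C (5/3): C, E, G.
G (6/5/3): G, Bb, D, E.
E (6/4/3): E, G, A, C.

G, C, E | F, Bb, D | C, E, G | G, Bb, D, E | E, G, A, C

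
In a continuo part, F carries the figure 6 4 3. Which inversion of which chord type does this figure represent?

seventh chord, second inversion

Intervals of 6/4/3 above the bass form a seventh chord; the bass is the fifth, so this is second inversion.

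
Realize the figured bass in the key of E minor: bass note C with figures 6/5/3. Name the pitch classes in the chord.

A third above C in this key is E.
A fifth above C in this key is G.
A sixth above C in this key is A.
Together with the bass C, this spells A minor seventh in first inversion.

C, E, G, A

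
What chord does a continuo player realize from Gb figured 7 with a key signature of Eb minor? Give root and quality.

The figures 7 indicate a seventh chord in root position.
In root position the bass is the root, so the root is Gb.
The chord tones are Gb, Bb, Db, F, giving Gb major seventh.

Gb major seventh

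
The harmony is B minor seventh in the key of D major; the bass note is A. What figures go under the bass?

4/2

A is the seventh of B minor seventh, so the chord is in third inversion.
A seventh chord in third inversion is figured 6/4/2, conventionally abbreviated 4/2.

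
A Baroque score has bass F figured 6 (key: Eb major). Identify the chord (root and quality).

D diminished

The figures 6 indicate a triad in first inversion.
In first inversion the root lies a sixth above the bass: a sixth above F in Eb major is D.
The chord tones are F, Ab, D, giving D diminished.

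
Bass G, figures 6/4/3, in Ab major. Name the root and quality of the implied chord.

C minor seventh

The figures 6/4/3 indicate a seventh chord in second inversion.
In second inversion the root lies a fourth above the bass: a fourth above G in Ab major is C.
The chord tones are G, Bb, C, Eb, giving C minor seventh.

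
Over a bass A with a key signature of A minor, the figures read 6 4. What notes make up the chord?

A fourth above A in this key is D.
A sixth above A in this key is F.
Together with the bass A, this spells D minor in second inversion.

A, D, F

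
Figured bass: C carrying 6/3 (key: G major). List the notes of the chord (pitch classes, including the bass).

A third above C in this key is E.
A sixth above C in this key is A.
Together with the bass C, this spells A minor in first inversion.

C, E, A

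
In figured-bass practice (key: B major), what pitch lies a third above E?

Counting 2 letter steps above E lands on G; in B major, that letter is G#.

G#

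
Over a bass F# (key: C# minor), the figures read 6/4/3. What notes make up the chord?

A third above F# in this key is A.
A fourth above F# in this key is B.
A sixth above F# in this key is D#.
Together with the bass F#, this spells B dominant seventh in second inversion.

F#, A, B, D#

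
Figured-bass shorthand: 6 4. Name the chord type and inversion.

triad, second inversion

Intervals of 6/4 above the bass form a triad; the bass is the fifth, so this is second inversion.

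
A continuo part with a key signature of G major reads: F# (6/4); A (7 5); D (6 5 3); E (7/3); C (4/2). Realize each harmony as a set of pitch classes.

F#, B, D | A, C, E, G | D, F#, A, B | E, G, B, D | C, D, F#, A

F# (6/4): F#, B, D.
A (7/5/3): A, C, E, G.
D (6/5/3): D, F#, A, B.
E (7/5/3): E, G, B, D.
C (6/4/2): C, D, F#, A.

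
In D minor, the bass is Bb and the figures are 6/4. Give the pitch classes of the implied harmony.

Bb, E, G

A fourth above Bb in this key is E.
A sixth above Bb in this key is G.
Together with the bass Bb, this spells E diminished in second inversion.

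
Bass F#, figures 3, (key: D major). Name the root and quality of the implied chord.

F# minor

The figures 3 indicate a triad in root position.
In root position the bass is the root, so the root is F#.
The chord tones are F#, A, C#, giving F# minor.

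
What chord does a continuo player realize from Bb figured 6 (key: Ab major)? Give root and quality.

G diminished

The figures 6 indicate a triad in first inversion.
In first inversion the root lies a sixth above the bass: a sixth above Bb in Ab major is G.
The chord tones are Bb, Db, G, giving G diminished.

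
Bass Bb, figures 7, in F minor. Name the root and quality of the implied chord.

The figures 7 indicate a seventh chord in root position.
In root position the bass is the root, so the root is Bb.
The chord tones are Bb, Db, F, Ab, giving Bb minor seventh.

Bb minor seventh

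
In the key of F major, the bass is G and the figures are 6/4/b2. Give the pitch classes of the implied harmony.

A second above G in this key is A, lowered to Ab by the flat.
A fourth above G in this key is C.
A sixth above G in this key is E.
Together with the bass G, this spells Ab augmented major seventh in third inversion.

G, Ab, C, E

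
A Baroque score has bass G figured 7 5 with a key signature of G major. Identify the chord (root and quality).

G major seventh

The figures 7 5 indicate a seventh chord in root position.
In root position the bass is the root, so the root is G.
The chord tones are G, B, D, F#, giving G major seventh.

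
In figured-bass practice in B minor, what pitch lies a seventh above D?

Counting 6 letter steps above D lands on C; in B minor, that letter is C#.

C#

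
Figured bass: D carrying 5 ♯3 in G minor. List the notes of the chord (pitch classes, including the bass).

A third above D in this key is F, raised to F# by the sharp.
A fifth above D in this key is A.
Together with the bass D, this spells D major in root position.

D, F#, A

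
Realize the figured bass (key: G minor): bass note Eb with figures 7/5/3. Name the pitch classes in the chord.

A third above Eb in this key is G.
A fifth above Eb in this key is Bb.
A seventh above Eb in this key is D.
Together with the bass Eb, this spells Eb major seventh in root position.

Eb, G, Bb, D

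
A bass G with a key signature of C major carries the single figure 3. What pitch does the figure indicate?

B

Counting 2 letter steps above G lands on B; in C major, that letter is B.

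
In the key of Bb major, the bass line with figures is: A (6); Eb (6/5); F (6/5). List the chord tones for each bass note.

A, C, F | Eb, G, Bb, C | F, A, C, D

A (6/3): A, C, F.
Eb (6/5/3): Eb, G, Bb, C.
F (6/5/3): F, A, C, D.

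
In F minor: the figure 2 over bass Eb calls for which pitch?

F

Counting 1 letter step above Eb lands on F; in F minor, that letter is F.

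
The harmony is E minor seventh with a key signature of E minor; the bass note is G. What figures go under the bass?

G is the third of E minor seventh, so the chord is in first inversion.
A seventh chord in first inversion is figured 6/5/3, conventionally abbreviated 6/5.

6/5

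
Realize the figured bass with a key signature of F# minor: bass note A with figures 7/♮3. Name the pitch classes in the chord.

The written figures 7/♮3 are shorthand for 7/5/3: the 5 is implied.
A third above A in this key is C#, made natural (C) by the ♮ figure.
A fifth above A in this key is E.
A seventh above A in this key is G#.
Together with the bass A, this spells A minor-major seventh in root position.

A, C, E, G#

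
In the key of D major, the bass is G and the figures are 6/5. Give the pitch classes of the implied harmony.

The written figures 6/5 are shorthand for 6/5/3: the 3 is implied.
A third above G in this key is B.
A fifth above G in this key is D.
A sixth above G in this key is E.
Together with the bass G, this spells E minor seventh in first inversion.

G, B, D, E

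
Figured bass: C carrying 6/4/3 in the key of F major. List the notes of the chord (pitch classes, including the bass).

C, E, F, A

A third above C in this key is E.
A fourth above C in this key is F.
A sixth above C in this key is A.
Together with the bass C, this spells F major seventh in second inversion.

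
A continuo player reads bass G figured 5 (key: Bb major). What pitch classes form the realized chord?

The written figures 5 are shorthand for 5/3: the 3 is implied.
A third above G in this key is Bb.
A fifth above G in this key is D.
Together with the bass G, this spells G minor in root position.

G, Bb, D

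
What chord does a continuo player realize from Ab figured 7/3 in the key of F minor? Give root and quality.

The figures 7/3 indicate a seventh chord in root position.
In root position the bass is the root, so the root is Ab.
The chord tones are Ab, C, Eb, G, giving Ab major seventh.

Ab major seventh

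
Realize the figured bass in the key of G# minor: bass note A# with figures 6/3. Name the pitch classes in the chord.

A third above A# in this key is C#.
A sixth above A# in this key is F#.
Together with the bass A#, this spells F# major in first inversion.

A#, C#, F#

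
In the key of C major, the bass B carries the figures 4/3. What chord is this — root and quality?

The figures 4/3 indicate a seventh chord in second inversion.
In second inversion the root lies a fourth above the bass: a fourth above B in C major is E.
The chord tones are B, D, E, G, giving E minor seventh.

E minor seventh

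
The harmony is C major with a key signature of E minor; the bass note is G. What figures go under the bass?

G is the fifth of C major, so the chord is in second inversion.
A triad in second inversion is figured 6/4, conventionally abbreviated 6/4.

6/4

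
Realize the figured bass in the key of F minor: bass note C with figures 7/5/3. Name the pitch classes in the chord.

A third above C in this key is Eb.
A fifth above C in this key is G.
A seventh above C in this key is Bb.
Together with the bass C, this spells C minor seventh in root position.

C, Eb, G, Bb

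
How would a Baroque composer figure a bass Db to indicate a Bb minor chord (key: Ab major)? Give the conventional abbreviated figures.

Db is the third of Bb minor, so the chord is in first inversion.
A triad in first inversion is figured 6/3, conventionally abbreviated 6.

6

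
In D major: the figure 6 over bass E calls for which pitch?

C#

Counting 5 letter steps above E lands on C; in D major, that letter is C#.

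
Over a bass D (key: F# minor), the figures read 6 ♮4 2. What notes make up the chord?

A second above D in this key is E.
A fourth above D in this key is G#, made natural (G) by the ♮ figure.
A sixth above D in this key is B.
Together with the bass D, this spells E minor seventh in third inversion.

D, E, G, B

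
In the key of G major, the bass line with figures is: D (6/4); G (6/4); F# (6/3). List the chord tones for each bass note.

D (6/4): D, G, B.
G (6/4): G, C, E.
F# (6/3): F#, A, D.

D, G, B | G, C, E | F#, A, D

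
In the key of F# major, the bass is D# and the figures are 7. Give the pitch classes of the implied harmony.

D#, F#, A#, C#

The written figures 7 are shorthand for 7/5/3: the 5/3 are implied.
A third above D# in this key is F#.
A fifth above D# in this key is A#.
A seventh above D# in this key is C#.
Together with the bass D#, this spells D# minor seventh in root position.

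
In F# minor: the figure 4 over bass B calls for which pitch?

Counting 3 letter steps above B lands on E; in F# minor, that letter is E.

E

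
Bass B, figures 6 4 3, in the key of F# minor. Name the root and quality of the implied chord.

The figures 6 4 3 indicate a seventh chord in second inversion.
In second inversion the root lies a fourth above the bass: a fourth above B in F# minor is E.
The chord tones are B, D, E, G#, giving E dominant seventh.

E dominant seventh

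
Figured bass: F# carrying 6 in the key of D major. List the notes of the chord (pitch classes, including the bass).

F#, A, D

The written figures 6 are shorthand for 6/3: the 3 is implied.
A third above F# in this key is A.
A sixth above F# in this key is D.
Together with the bass F#, this spells D major in first inversion.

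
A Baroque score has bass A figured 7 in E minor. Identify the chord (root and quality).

A minor seventh

The figures 7 indicate a seventh chord in root position.
In root position the bass is the root, so the root is A.
The chord tones are A, C, E, G, giving A minor seventh.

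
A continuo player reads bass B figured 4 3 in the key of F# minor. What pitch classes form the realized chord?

B, D, E, G#

The written figures 4 3 are shorthand for 6/4/3: the 6 is implied.
A third above B in this key is D.
A fourth above B in this key is E.
A sixth above B in this key is G#.
Together with the bass B, this spells E dominant seventh in second inversion.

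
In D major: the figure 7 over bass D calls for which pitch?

C#

Counting 6 letter steps above D lands on C; in D major, that letter is C#.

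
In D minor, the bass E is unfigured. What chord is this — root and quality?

An unfigured bass indicates a triad in root position.
In root position the bass is the root, so the root is E.
The chord tones are E, G, Bb, giving E diminished.

E diminished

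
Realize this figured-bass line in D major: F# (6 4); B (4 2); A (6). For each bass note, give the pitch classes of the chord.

F# (6/4): F#, B, D.
B (6/4/2): B, C#, E, G.
A (6/3): A, C#, F#.

F#, B, D | B, C#, E, G | A, C#, F#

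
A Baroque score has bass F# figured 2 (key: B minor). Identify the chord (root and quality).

G major seventh

The figures 2 indicate a seventh chord in third inversion.
In third inversion the root lies a second above the bass: a second above F# in B minor is G.
The chord tones are F#, G, B, D, giving G major seventh.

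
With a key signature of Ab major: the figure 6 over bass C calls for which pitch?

Ab

Counting 5 letter steps above C lands on A; in Ab major, that letter is Ab.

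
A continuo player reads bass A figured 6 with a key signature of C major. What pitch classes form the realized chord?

The written figures 6 are shorthand for 6/3: the 3 is implied.
A third above A in this key is C.
A sixth above A in this key is F.
Together with the bass A, this spells F major in first inversion.

A, C, F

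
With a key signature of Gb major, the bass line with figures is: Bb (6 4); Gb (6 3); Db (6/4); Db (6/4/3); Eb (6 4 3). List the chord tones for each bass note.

Bb (6/4): Bb, Eb, Gb.
Gb (6/3): Gb, Bb, Eb.
Db (6/4): Db, Gb, Bb.
Db (6/4/3): Db, F, Gb, Bb.
Eb (6/4/3): Eb, Gb, Ab, Cb.

Bb, Eb, Gb | Gb, Bb, Eb | Db, Gb, Bb | Db, F, Gb, Bb | Eb, Gb, Ab, Cb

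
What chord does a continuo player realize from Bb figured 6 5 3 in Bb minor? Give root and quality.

The figures 6 5 3 indicate a seventh chord in first inversion.
In first inversion the root lies a sixth above the bass: a sixth above Bb in Bb minor is Gb.
The chord tones are Bb, Db, F, Gb, giving Gb major seventh.

Gb major seventh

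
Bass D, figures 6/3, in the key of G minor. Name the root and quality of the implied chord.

Bb major

The figures 6/3 indicate a triad in first inversion.
In first inversion the root lies a sixth above the bass: a sixth above D in G minor is Bb.
The chord tones are D, F, Bb, giving Bb major.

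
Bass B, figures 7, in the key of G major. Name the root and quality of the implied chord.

B minor seventh

The figures 7 indicate a seventh chord in root position.
In root position the bass is the root, so the root is B.
The chord tones are B, D, F#, A, giving B minor seventh.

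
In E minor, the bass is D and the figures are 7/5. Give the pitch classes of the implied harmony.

D, F#, A, C

The written figures 7/5 are shorthand for 7/5/3: the 3 is implied.
A third above D in this key is F#.
A fifth above D in this key is A.
A seventh above D in this key is C.
Together with the bass D, this spells D dominant seventh in root position.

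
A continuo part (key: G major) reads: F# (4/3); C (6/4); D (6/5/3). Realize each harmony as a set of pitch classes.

F# (6/4/3): F#, A, B, D.
C (6/4): C, F#, A.
D (6/5/3): D, F#, A, B.

F#, A, B, D | C, F#, A | D, F#, A, B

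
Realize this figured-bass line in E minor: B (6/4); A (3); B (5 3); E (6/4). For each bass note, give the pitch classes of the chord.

B, E, G | A, C, E | B, D, F# | E, A, C

B (6/4): B, E, G.
A (5/3): A, C, E.
B (5/3): B, D, F#.
E (6/4): E, A, C.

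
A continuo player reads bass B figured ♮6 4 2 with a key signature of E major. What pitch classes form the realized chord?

A second above B in this key is C#.
A fourth above B in this key is E.
A sixth above B in this key is G#, made natural (G) by the ♮ figure.
Together with the bass B, this spells C# half-diminished seventh in third inversion.

B, C#, E, G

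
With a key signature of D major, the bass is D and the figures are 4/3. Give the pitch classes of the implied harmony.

D, F#, G, B

The written figures 4/3 are shorthand for 6/4/3: the 6 is implied.
A third above D in this key is F#.
A fourth above D in this key is G.
A sixth above D in this key is B.
Together with the bass D, this spells G major seventh in second inversion.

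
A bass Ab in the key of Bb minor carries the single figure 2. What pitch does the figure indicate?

Counting 1 letter step above Ab lands on B; in Bb minor, that letter is Bb.

Bb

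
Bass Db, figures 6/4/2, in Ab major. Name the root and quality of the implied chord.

Eb dominant seventh

The figures 6/4/2 indicate a seventh chord in third inversion.
In third inversion the root lies a second above the bass: a second above Db in Ab major is Eb.
The chord tones are Db, Eb, G, Bb, giving Eb dominant seventh.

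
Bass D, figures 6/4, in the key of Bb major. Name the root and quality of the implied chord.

The figures 6/4 indicate a triad in second inversion.
In second inversion the root lies a fourth above the bass: a fourth above D in Bb major is G.
The chord tones are D, G, Bb, giving G minor.

G minor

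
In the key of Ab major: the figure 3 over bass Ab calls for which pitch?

C

Counting 2 letter steps above Ab lands on C; in Ab major, that letter is C.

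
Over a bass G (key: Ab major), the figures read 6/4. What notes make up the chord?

G, C, Eb

A fourth above G in this key is C.
A sixth above G in this key is Eb.
Together with the bass G, this spells C minor in second inversion.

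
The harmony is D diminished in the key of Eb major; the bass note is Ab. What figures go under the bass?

6/4

Ab is the fifth of D diminished, so the chord is in second inversion.
A triad in second inversion is figured 6/4, conventionally abbreviated 6/4.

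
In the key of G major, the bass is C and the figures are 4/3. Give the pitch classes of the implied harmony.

C, E, F#, A

The written figures 4/3 are shorthand for 6/4/3: the 6 is implied.
A third above C in this key is E.
A fourth above C in this key is F#.
A sixth above C in this key is A.
Together with the bass C, this spells F# half-diminished seventh in second inversion.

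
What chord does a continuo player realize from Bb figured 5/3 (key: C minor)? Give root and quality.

Bb major

The figures 5/3 indicate a triad in root position.
In root position the bass is the root, so the root is Bb.
The chord tones are Bb, D, F, giving Bb major.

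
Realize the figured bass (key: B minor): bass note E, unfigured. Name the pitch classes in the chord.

An unfigured bass implies 5/3.
A third above E in this key is G.
A fifth above E in this key is B.
Together with the bass E, this spells E minor in root position.

E, G, B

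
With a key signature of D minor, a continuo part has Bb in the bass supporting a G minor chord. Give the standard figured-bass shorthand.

6

Bb is the third of G minor, so the chord is in first inversion.
A triad in first inversion is figured 6/3, conventionally abbreviated 6.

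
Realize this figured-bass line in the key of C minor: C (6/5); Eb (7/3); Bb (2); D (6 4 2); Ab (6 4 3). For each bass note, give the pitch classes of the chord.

C (6/5/3): C, Eb, G, Ab.
Eb (7/5/3): Eb, G, Bb, D.
Bb (6/4/2): Bb, C, Eb, G.
D (6/4/2): D, Eb, G, Bb.
Ab (6/4/3): Ab, C, D, F.

C, Eb, G, Ab | Eb, G, Bb, D | Bb, C, Eb, G | D, Eb, G, Bb | Ab, C, D, F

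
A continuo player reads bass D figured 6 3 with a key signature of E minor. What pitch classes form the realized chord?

A third above D in this key is F#.
A sixth above D in this key is B.
Together with the bass D, this spells B minor in first inversion.

D, F#, B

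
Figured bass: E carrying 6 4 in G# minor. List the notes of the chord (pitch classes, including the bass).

A fourth above E in this key is A#.
A sixth above E in this key is C#.
Together with the bass E, this spells A# diminished in second inversion.

E, A#, C#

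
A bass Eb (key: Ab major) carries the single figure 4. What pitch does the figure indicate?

Counting 3 letter steps above Eb lands on A; in Ab major, that letter is Ab.

Ab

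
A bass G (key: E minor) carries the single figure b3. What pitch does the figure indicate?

Bb

Counting 2 letter steps above G lands on B; in E minor, that letter is B.
The b3 figure lowers it a semitone, giving Bb.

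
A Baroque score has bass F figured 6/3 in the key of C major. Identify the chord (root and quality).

D minor

The figures 6/3 indicate a triad in first inversion.
In first inversion the root lies a sixth above the bass: a sixth above F in C major is D.
The chord tones are F, A, D, giving D minor.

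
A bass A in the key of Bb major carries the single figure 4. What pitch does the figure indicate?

Counting 3 letter steps above A lands on D; in Bb major, that letter is D.

D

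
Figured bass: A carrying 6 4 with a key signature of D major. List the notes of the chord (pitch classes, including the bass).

A, D, F#

A fourth above A in this key is D.
A sixth above A in this key is F#.
Together with the bass A, this spells D major in second inversion.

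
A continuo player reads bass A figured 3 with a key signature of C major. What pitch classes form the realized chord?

The written figures 3 are shorthand for 5/3: the 5 is implied.
A third above A in this key is C.
A fifth above A in this key is E.
Together with the bass A, this spells A minor in root position.

A, C, E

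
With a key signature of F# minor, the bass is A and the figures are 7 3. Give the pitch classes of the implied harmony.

The written figures 7 3 are shorthand for 7/5/3: the 5 is implied.
A third above A in this key is C#.
A fifth above A in this key is E.
A seventh above A in this key is G#.
Together with the bass A, this spells A major seventh in root position.

A, C#, E, G#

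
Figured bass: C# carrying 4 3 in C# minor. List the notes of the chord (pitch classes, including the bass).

The written figures 4 3 are shorthand for 6/4/3: the 6 is implied.
A third above C# in this key is E.
A fourth above C# in this key is F#.
A sixth above C# in this key is A.
Together with the bass C#, this spells F# minor seventh in second inversion.

C#, E, F#, A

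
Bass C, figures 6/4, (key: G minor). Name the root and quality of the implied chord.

F major

The figures 6/4 indicate a triad in second inversion.
In second inversion the root lies a fourth above the bass: a fourth above C in G minor is F.
The chord tones are C, F, A, giving F major.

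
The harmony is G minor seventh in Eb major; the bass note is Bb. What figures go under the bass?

6/5

Bb is the third of G minor seventh, so the chord is in first inversion.
A seventh chord in first inversion is figured 6/5/3, conventionally abbreviated 6/5.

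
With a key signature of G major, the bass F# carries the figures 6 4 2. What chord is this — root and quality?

G major seventh

The figures 6 4 2 indicate a seventh chord in third inversion.
In third inversion the root lies a second above the bass: a second above F# in G major is G.
The chord tones are F#, G, B, D, giving G major seventh.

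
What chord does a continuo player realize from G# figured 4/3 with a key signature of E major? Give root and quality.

C# minor seventh

The figures 4/3 indicate a seventh chord in second inversion.
In second inversion the root lies a fourth above the bass: a fourth above G# in E major is C#.
The chord tones are G#, B, C#, E, giving C# minor seventh.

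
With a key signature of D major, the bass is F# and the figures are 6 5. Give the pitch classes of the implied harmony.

The written figures 6 5 are shorthand for 6/5/3: the 3 is implied.
A third above F# in this key is A.
A fifth above F# in this key is C#.
A sixth above F# in this key is D.
Together with the bass F#, this spells D major seventh in first inversion.

F#, A, C#, D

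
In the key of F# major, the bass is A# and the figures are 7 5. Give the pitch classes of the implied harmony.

A#, C#, E#, G#

The written figures 7 5 are shorthand for 7/5/3: the 3 is implied.
A third above A# in this key is C#.
A fifth above A# in this key is E#.
A seventh above A# in this key is G#.
Together with the bass A#, this spells A# minor seventh in root position.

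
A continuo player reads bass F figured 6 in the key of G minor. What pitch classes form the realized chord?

The written figures 6 are shorthand for 6/3: the 3 is implied.
A third above F in this key is A.
A sixth above F in this key is D.
Together with the bass F, this spells D minor in first inversion.

F, A, D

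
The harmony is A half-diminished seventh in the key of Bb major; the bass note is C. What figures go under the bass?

C is the third of A half-diminished seventh, so the chord is in first inversion.
A seventh chord in first inversion is figured 6/5/3, conventionally abbreviated 6/5.

6/5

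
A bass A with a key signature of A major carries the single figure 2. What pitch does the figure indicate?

B

Counting 1 letter step above A lands on B; in A major, that letter is B.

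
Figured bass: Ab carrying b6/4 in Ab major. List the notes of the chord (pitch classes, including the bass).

A fourth above Ab in this key is Db.
A sixth above Ab in this key is F, lowered to Fb by the flat.
Together with the bass Ab, this spells Db minor in second inversion.

Ab, Db, Fb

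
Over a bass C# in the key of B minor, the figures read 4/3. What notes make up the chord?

The written figures 4/3 are shorthand for 6/4/3: the 6 is implied.
A third above C# in this key is E.
A fourth above C# in this key is F#.
A sixth above C# in this key is A.
Together with the bass C#, this spells F# minor seventh in second inversion.

C#, E, F#, A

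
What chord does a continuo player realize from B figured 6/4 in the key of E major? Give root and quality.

The figures 6/4 indicate a triad in second inversion.
In second inversion the root lies a fourth above the bass: a fourth above B in E major is E.
The chord tones are B, E, G#, giving E major.

E major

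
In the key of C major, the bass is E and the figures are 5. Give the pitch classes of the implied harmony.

E, G, B

The written figures 5 are shorthand for 5/3: the 3 is implied.
A third above E in this key is G.
A fifth above E in this key is B.
Together with the bass E, this spells E minor in root position.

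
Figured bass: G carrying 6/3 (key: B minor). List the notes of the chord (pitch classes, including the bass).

A third above G in this key is B.
A sixth above G in this key is E.
Together with the bass G, this spells E minor in first inversion.

G, B, E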